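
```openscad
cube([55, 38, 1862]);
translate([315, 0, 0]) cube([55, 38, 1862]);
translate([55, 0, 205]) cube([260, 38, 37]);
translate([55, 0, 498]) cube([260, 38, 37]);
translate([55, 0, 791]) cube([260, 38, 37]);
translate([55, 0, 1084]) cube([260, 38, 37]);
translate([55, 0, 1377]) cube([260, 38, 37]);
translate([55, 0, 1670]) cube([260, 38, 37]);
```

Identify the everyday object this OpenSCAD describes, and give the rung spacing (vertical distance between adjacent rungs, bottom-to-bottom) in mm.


A ladder. The rung spacing is 293 mm.

Two tall 55×38 posts with 6 short bars between them — a ladder. Adjacent rungs sit at z = 205 and z = 498, so the spacing is 498 − 205 = 293 mm.


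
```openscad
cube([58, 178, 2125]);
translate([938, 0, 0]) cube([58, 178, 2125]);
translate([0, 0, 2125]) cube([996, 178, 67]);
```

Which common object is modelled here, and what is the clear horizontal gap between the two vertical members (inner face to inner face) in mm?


A door frame. The clear opening width is 880 mm.

Two 2125 mm tall posts with a header on top — a door frame. The left jamb is 58 mm wide at x = 0; the right jamb starts at x = 938. The clear opening is 938 − 58 = 880 mm.


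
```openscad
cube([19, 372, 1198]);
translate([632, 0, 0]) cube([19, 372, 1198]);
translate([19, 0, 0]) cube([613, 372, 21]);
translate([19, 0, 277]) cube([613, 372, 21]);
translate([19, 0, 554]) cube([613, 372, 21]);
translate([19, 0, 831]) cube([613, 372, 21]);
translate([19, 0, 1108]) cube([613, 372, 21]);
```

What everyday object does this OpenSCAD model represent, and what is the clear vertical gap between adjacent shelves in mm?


A bookshelf. The clear shelf gap is 256 mm.

Two tall side panels with 5 horizontal boards between them — a bookshelf. The first two shelf undersides are at z = 0 and z = 277; with shelf thickness 21, the clear gap is 277 − 0 − 21 = 256 mm.


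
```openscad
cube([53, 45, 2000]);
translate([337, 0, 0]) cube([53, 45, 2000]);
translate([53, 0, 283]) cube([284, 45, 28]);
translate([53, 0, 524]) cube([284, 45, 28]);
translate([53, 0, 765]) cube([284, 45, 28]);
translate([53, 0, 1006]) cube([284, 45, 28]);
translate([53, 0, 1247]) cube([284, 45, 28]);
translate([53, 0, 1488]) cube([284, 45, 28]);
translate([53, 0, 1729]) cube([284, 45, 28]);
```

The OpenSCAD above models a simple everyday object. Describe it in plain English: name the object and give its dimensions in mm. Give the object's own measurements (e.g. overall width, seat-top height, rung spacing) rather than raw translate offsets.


A straight ladder. Two 53×45 mm vertical rails, 2000 mm tall, stand 390 mm apart (outside-to-outside) with their front faces coplanar on the −y side. 7 rungs, each 45 mm deep and 28 mm tall, span between the inner faces of the rails, front faces flush with the rails. The lowest rung's underside is at z = 283 mm and rungs are spaced 241 mm apart (underside to underside).


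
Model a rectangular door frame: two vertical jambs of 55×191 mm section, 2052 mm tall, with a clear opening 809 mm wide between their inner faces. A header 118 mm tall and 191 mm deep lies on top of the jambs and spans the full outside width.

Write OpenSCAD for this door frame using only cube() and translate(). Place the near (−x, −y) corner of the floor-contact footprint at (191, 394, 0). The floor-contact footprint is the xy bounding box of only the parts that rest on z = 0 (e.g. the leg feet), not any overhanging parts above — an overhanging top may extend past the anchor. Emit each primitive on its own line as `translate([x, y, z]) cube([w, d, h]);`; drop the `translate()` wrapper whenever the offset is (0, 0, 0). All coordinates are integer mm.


translate([191, 394, 0]) cube([55, 191, 2052]);
translate([1055, 394, 0]) cube([55, 191, 2052]);
translate([191, 394, 2052]) cube([919, 191, 118]);


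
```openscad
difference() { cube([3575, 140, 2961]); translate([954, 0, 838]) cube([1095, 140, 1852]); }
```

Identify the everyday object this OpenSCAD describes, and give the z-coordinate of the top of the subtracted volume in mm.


A wall with a window opening. The window head height is 2690 mm.

A wall with a rectangular opening subtracted — a window. Sill at z = 838, opening 1852 mm tall, so the head is at 838 + 1852 = 2690 mm.


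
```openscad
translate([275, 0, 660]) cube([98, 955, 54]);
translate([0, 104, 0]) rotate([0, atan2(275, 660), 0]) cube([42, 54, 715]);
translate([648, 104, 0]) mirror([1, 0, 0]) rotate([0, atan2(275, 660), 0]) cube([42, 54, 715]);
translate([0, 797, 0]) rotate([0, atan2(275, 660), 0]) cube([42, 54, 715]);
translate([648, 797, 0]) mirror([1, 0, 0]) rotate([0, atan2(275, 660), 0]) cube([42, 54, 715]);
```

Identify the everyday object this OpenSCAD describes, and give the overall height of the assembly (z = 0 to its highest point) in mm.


A sawhorse. The overall height is 714 mm.

A beam across two mirrored pairs of raked legs — a sawhorse. The beam's underside is at z = 660 (matching the legs' vertical rise in atan2(275, 660)) and the beam is 54 mm tall, so its top is at 660 + 54 = 714 mm. The raked legs top out at the beam's underside, so that is the highest point.


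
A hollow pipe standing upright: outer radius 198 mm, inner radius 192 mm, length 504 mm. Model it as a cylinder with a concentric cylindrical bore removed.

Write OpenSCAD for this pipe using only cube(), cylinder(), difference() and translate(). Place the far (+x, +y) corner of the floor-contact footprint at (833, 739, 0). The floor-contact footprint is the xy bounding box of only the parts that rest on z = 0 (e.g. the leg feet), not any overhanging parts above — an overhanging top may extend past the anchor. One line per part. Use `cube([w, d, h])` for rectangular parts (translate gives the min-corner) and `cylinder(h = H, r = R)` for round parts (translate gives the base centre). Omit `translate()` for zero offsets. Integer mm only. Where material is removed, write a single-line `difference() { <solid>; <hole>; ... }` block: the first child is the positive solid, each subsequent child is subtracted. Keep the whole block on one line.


difference() { translate([635, 541, 0]) cylinder(h = 504, r = 198); translate([635, 541, 0]) cylinder(h = 504, r = 192); }


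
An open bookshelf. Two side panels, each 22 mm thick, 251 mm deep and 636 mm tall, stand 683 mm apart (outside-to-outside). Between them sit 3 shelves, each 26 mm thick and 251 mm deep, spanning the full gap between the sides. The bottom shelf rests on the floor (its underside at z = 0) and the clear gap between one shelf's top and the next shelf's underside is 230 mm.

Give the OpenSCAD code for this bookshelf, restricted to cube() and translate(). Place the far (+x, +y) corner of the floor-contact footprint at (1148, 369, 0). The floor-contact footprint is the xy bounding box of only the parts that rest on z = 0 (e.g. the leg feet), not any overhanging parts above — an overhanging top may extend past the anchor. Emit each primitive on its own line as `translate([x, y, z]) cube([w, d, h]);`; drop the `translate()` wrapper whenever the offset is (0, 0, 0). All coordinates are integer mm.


translate([465, 118, 0]) cube([22, 251, 636]);
translate([1126, 118, 0]) cube([22, 251, 636]);
translate([487, 118, 0]) cube([639, 251, 26]);
translate([487, 118, 256]) cube([639, 251, 26]);
translate([487, 118, 512]) cube([639, 251, 26]);


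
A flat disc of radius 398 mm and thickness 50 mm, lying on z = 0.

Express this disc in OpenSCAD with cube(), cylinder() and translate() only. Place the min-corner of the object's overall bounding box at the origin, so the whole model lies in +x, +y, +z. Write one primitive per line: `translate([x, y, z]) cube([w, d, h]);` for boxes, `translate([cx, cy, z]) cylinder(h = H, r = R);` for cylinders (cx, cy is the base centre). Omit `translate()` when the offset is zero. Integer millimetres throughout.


translate([398, 398, 0]) cylinder(h = 50, r = 398);


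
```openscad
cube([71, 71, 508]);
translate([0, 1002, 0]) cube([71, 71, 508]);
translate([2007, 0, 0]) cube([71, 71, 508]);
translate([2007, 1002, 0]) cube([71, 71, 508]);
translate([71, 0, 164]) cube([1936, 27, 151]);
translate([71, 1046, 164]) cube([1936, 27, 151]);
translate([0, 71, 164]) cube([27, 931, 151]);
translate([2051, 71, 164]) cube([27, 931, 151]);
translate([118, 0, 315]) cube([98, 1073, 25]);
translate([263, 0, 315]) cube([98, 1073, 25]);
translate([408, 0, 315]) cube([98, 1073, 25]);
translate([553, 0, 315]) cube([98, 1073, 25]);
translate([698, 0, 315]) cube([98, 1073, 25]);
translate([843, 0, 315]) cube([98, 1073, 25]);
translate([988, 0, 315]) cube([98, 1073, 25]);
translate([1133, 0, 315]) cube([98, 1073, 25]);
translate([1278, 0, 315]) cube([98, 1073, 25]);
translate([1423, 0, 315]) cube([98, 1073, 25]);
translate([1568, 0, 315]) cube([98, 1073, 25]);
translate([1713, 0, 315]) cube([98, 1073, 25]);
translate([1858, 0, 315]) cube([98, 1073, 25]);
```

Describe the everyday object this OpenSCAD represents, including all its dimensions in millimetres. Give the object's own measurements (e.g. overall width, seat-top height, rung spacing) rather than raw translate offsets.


A bed frame 2078 mm long (x) by 1073 mm wide (y). Four 71×71 mm corner posts, 508 mm tall, at the corners of the footprint. Four rails of 27 mm thickness and 151 mm height run between adjacent posts with their undersides at z = 164 mm, their outer faces flush with the outside of the frame (the two x-running rails run between the posts' inner faces; the two y-running rails run between the posts' inner faces). 13 slats, each 98 mm wide (x) and 25 mm thick, lie across the top of the two x-running rails, running the full 1073 mm width of the frame in y; along x they sit between the end posts with a 47 mm gap after the −x posts and between neighbouring slats, leaving 51 mm before the +x posts.


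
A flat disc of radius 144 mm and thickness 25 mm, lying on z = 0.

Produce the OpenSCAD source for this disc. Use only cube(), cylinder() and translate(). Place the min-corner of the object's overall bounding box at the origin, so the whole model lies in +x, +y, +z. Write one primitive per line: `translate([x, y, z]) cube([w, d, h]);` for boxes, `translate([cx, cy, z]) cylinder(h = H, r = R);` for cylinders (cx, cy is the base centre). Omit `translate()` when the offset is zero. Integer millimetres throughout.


translate([144, 144, 0]) cylinder(h = 25, r = 144);


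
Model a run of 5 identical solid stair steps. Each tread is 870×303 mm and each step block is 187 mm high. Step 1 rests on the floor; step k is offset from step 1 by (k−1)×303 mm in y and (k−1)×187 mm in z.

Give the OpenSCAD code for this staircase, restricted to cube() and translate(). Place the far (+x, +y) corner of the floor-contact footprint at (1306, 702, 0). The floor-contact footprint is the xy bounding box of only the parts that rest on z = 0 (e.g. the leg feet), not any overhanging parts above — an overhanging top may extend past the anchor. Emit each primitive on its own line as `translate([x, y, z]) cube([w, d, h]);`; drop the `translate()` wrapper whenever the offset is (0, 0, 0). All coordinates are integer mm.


translate([436, 399, 0]) cube([870, 303, 187]);
translate([436, 702, 187]) cube([870, 303, 187]);
translate([436, 1005, 374]) cube([870, 303, 187]);
translate([436, 1308, 561]) cube([870, 303, 187]);
translate([436, 1611, 748]) cube([870, 303, 187]);


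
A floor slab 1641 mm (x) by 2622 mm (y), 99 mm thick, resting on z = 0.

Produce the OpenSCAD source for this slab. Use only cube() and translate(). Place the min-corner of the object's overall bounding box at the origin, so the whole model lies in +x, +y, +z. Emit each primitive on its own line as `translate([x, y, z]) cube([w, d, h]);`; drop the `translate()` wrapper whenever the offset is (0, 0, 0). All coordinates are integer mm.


cube([1641, 2622, 99]);


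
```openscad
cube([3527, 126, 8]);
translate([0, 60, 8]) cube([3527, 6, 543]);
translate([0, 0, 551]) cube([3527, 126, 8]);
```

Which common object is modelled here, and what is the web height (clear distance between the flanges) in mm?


An I-beam. The web height is 543 mm.

Two wide flanges with a thin centred web — an I-beam. Overall 559 mm minus two 8 mm flanges gives a web of 559 − 2·8 = 543 mm.


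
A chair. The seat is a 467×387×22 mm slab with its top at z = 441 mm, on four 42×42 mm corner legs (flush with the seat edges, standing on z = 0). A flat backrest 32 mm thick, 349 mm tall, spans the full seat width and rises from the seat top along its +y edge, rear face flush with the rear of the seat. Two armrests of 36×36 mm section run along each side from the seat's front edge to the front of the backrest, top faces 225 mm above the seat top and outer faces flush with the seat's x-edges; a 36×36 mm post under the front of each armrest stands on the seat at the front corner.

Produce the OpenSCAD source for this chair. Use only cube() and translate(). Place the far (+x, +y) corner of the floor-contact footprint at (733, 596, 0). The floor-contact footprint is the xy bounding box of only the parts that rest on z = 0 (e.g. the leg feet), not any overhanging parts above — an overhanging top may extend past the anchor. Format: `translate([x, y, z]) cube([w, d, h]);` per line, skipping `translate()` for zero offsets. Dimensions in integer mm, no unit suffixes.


translate([266, 209, 419]) cube([467, 387, 22]);
translate([266, 209, 0]) cube([42, 42, 419]);
translate([691, 209, 0]) cube([42, 42, 419]);
translate([266, 554, 0]) cube([42, 42, 419]);
translate([691, 554, 0]) cube([42, 42, 419]);
translate([266, 564, 441]) cube([467, 32, 349]);
translate([266, 209, 630]) cube([36, 355, 36]);
translate([697, 209, 630]) cube([36, 355, 36]);
translate([266, 209, 441]) cube([36, 36, 189]);
translate([697, 209, 441]) cube([36, 36, 189]);


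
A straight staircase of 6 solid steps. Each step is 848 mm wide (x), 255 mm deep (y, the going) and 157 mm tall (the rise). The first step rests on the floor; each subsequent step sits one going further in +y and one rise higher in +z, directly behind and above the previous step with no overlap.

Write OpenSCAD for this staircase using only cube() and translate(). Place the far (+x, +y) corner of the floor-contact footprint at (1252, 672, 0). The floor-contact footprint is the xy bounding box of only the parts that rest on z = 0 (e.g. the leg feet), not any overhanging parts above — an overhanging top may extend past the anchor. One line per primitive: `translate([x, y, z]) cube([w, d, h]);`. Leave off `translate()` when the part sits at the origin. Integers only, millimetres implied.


translate([404, 417, 0]) cube([848, 255, 157]);
translate([404, 672, 157]) cube([848, 255, 157]);
translate([404, 927, 314]) cube([848, 255, 157]);
translate([404, 1182, 471]) cube([848, 255, 157]);
translate([404, 1437, 628]) cube([848, 255, 157]);
translate([404, 1692, 785]) cube([848, 255, 157]);


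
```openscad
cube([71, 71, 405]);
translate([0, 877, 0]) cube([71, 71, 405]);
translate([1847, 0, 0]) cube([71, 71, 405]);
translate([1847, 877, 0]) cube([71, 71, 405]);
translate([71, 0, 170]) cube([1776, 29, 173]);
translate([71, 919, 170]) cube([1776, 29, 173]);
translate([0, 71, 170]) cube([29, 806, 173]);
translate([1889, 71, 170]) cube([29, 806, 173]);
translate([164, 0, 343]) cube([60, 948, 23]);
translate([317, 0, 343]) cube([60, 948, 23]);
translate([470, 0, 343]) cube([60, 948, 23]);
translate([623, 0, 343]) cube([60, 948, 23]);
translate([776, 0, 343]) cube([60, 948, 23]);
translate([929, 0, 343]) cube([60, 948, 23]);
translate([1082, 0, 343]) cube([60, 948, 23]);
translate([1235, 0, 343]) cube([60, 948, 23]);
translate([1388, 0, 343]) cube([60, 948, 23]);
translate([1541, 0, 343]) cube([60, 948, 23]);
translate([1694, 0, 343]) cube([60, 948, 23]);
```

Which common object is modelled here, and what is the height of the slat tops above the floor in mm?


A bed frame. The slat-top height is 366 mm.

Four posts, four rails, and a row of slats — a bed frame. Slats sit on the rails at z = 170 + 173 = 343; with slat thickness 23, the top is 366 mm.


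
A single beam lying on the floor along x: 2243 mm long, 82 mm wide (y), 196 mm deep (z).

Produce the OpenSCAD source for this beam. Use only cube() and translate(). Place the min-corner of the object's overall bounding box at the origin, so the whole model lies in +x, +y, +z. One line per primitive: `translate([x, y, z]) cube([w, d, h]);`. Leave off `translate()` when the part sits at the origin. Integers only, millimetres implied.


cube([2243, 82, 196]);


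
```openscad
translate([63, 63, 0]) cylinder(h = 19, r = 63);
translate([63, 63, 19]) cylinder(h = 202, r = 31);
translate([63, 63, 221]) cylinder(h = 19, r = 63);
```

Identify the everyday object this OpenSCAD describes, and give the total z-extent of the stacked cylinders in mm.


A spool. The overall height is 240 mm.

Three coaxial cylinders, large–small–large — a spool. Two 19 mm flanges and a 202 mm core give 19 + 202 + 19 = 240 mm.


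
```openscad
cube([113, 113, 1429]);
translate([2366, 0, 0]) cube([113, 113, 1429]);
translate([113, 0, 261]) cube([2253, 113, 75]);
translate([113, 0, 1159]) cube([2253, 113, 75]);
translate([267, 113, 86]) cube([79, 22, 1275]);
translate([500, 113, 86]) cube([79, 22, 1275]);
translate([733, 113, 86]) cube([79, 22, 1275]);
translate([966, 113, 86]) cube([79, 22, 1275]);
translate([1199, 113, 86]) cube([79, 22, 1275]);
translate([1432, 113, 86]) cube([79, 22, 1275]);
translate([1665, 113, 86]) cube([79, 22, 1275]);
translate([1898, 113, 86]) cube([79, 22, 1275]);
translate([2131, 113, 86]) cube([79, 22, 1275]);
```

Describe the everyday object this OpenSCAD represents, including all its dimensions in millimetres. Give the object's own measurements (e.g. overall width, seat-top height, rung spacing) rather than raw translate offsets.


A fence section. Two 113×113 mm posts, 1429 mm tall, stand on the floor with a clear span of 2253 mm between their inner faces. Two horizontal rails of 113×75 mm section span the gap between the posts with their undersides at z = 261 mm and z = 1159 mm, flush with the posts' −y face. 9 pickets, each 79 mm wide, 22 mm thick and 1275 mm tall, are fixed to the +y face of the rails with their bottoms at z = 86 mm, spaced across the span with a 154 mm gap after the −x post and between neighbouring pickets, with 156 mm left before the +x post.


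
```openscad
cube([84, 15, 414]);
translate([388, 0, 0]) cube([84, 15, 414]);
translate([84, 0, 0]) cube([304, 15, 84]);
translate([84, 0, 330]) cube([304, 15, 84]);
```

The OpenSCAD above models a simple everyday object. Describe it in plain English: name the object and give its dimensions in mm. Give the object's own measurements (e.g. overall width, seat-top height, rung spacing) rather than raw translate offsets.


A rectangular picture frame lying in the x–z plane (depth along y). The opening is 304 mm wide (x) by 246 mm tall (z), surrounded by a border 84 mm wide on all four sides. The frame is 15 mm deep and is made of two full-height vertical stiles with two horizontal rails fitted between them.


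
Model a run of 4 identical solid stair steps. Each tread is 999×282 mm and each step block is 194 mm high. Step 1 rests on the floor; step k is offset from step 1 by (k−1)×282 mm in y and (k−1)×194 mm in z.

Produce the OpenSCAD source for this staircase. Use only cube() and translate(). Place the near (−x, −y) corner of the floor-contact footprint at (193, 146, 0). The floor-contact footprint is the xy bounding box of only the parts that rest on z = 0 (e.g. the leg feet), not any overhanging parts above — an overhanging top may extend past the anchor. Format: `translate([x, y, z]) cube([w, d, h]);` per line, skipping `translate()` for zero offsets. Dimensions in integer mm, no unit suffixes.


translate([193, 146, 0]) cube([999, 282, 194]);
translate([193, 428, 194]) cube([999, 282, 194]);
translate([193, 710, 388]) cube([999, 282, 194]);
translate([193, 992, 582]) cube([999, 282, 194]);


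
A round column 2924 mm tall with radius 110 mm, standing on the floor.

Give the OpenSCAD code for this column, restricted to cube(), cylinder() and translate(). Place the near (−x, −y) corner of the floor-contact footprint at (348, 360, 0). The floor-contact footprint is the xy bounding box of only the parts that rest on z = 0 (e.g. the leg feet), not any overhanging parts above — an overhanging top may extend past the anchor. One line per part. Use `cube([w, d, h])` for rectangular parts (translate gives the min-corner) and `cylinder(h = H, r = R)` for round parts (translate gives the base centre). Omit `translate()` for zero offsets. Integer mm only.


translate([458, 470, 0]) cylinder(h = 2924, r = 110);


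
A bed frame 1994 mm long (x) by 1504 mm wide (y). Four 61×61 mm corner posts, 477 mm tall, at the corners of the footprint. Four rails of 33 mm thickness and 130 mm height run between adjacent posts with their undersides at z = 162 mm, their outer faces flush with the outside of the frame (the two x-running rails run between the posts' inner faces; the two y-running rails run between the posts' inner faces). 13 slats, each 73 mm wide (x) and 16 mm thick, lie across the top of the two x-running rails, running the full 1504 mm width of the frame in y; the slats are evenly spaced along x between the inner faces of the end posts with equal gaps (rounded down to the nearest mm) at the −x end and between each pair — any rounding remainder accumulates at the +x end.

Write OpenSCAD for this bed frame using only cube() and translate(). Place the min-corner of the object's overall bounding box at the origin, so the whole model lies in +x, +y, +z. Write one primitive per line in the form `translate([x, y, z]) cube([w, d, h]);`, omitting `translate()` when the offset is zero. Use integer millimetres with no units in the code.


cube([61, 61, 477]);
translate([0, 1443, 0]) cube([61, 61, 477]);
translate([1933, 0, 0]) cube([61, 61, 477]);
translate([1933, 1443, 0]) cube([61, 61, 477]);
translate([61, 0, 162]) cube([1872, 33, 130]);
translate([61, 1471, 162]) cube([1872, 33, 130]);
translate([0, 61, 162]) cube([33, 1382, 130]);
translate([1961, 61, 162]) cube([33, 1382, 130]);
translate([126, 0, 292]) cube([73, 1504, 16]);
translate([264, 0, 292]) cube([73, 1504, 16]);
translate([402, 0, 292]) cube([73, 1504, 16]);
translate([540, 0, 292]) cube([73, 1504, 16]);
translate([678, 0, 292]) cube([73, 1504, 16]);
translate([816, 0, 292]) cube([73, 1504, 16]);
translate([954, 0, 292]) cube([73, 1504, 16]);
translate([1092, 0, 292]) cube([73, 1504, 16]);
translate([1230, 0, 292]) cube([73, 1504, 16]);
translate([1368, 0, 292]) cube([73, 1504, 16]);
translate([1506, 0, 292]) cube([73, 1504, 16]);
translate([1644, 0, 292]) cube([73, 1504, 16]);
translate([1782, 0, 292]) cube([73, 1504, 16]);


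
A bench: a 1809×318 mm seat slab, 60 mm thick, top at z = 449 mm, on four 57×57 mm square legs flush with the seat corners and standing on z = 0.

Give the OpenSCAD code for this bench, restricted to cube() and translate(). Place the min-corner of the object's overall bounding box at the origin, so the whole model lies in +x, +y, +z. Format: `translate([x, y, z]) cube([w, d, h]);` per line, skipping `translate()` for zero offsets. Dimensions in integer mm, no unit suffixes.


translate([0, 0, 389]) cube([1809, 318, 60]);
cube([57, 57, 389]);
translate([0, 261, 0]) cube([57, 57, 389]);
translate([1752, 0, 0]) cube([57, 57, 389]);
translate([1752, 261, 0]) cube([57, 57, 389]);


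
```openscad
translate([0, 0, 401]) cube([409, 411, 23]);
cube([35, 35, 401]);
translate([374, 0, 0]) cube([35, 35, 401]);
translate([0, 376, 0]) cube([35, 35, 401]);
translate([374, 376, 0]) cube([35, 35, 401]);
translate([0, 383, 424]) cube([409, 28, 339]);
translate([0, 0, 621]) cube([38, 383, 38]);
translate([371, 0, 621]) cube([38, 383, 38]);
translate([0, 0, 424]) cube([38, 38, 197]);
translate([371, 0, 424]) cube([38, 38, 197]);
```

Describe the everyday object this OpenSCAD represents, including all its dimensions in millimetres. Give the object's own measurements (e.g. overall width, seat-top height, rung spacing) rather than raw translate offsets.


A chair. The seat is a 409×411×23 mm slab with its top at z = 424 mm, on four 35×35 mm corner legs (flush with the seat edges, standing on z = 0). A flat backrest 28 mm thick, 339 mm tall, spans the full seat width and rises from the seat top along its +y edge, rear face flush with the rear of the seat. Two armrests of 38×38 mm section run along each side from the seat's front edge to the front of the backrest, top faces 235 mm above the seat top and outer faces flush with the seat's x-edges; a 38×38 mm post under the front of each armrest stands on the seat at the front corner.


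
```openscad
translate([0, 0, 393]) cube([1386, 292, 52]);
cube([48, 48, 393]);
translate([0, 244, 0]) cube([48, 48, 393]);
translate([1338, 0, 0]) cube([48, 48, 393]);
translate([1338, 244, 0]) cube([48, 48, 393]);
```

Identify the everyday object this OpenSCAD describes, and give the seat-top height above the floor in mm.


A bench. The seat-top height is 445 mm.

A long slab on four corner posts — a bench. The slab sits at z = 393 with thickness 52, so the top is 393 + 52 = 445 mm.


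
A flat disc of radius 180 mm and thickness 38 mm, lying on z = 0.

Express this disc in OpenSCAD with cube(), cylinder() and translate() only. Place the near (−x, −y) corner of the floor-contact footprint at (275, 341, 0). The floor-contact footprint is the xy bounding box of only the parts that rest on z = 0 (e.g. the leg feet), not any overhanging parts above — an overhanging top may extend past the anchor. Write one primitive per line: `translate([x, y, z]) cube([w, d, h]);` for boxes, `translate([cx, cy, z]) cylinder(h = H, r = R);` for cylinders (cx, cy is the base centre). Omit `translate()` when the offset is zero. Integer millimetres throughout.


translate([455, 521, 0]) cylinder(h = 38, r = 180);


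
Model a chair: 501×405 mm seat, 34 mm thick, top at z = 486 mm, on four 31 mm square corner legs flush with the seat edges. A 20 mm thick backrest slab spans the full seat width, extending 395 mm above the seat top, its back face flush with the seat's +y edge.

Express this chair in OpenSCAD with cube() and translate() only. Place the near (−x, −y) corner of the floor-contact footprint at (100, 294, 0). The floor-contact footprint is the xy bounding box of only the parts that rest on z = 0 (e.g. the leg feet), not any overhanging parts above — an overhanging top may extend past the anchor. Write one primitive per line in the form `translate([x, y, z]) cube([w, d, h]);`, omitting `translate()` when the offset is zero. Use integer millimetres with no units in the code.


translate([100, 294, 452]) cube([501, 405, 34]);
translate([100, 294, 0]) cube([31, 31, 452]);
translate([570, 294, 0]) cube([31, 31, 452]);
translate([100, 668, 0]) cube([31, 31, 452]);
translate([570, 668, 0]) cube([31, 31, 452]);
translate([100, 679, 486]) cube([501, 20, 395]);


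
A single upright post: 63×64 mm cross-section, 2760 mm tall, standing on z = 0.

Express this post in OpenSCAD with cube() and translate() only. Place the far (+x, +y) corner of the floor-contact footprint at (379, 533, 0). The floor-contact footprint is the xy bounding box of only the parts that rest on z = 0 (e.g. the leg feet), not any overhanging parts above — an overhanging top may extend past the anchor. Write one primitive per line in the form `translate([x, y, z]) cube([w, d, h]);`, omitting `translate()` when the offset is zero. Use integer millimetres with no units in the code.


translate([316, 469, 0]) cube([63, 64, 2760]);


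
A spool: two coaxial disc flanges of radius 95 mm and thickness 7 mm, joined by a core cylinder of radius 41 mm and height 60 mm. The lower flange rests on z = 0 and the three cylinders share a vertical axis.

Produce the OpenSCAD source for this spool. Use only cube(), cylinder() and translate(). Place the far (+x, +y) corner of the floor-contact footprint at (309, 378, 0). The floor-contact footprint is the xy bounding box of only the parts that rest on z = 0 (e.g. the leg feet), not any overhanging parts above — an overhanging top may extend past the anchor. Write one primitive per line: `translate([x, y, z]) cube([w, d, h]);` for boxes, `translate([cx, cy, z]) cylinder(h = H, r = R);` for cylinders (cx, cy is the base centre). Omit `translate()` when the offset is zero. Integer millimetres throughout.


translate([214, 283, 0]) cylinder(h = 7, r = 95);
translate([214, 283, 7]) cylinder(h = 60, r = 41);
translate([214, 283, 67]) cylinder(h = 7, r = 95);


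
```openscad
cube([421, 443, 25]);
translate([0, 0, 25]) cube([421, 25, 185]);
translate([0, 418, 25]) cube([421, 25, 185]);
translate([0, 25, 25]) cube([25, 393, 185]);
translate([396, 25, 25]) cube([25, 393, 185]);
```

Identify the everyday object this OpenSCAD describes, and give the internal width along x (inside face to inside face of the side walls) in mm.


An open box. The internal width is 371 mm.

A 421×443 base slab with four walls standing on it — an open box. The base is 421 mm wide and the walls are 25 mm thick, so the internal width is 421 − 2 × 25 = 371 mm.


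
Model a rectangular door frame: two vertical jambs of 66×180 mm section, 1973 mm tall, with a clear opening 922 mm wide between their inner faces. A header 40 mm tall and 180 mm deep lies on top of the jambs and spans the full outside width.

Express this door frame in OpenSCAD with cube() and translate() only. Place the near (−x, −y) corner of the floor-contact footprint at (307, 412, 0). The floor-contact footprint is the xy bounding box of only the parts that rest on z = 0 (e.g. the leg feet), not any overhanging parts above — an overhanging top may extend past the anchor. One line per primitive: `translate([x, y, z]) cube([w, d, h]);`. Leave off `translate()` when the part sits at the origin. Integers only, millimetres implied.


translate([307, 412, 0]) cube([66, 180, 1973]);
translate([1295, 412, 0]) cube([66, 180, 1973]);
translate([307, 412, 1973]) cube([1054, 180, 40]);


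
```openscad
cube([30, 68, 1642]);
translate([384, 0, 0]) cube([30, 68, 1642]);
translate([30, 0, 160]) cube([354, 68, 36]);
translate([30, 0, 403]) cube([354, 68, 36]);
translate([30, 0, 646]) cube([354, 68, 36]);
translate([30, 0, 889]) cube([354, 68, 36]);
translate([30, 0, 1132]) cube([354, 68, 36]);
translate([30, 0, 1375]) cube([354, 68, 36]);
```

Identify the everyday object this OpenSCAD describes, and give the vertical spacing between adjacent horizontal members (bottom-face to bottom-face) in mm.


A ladder. The rung spacing is 243 mm.

Two tall 30×68 posts with 6 short bars between them — a ladder. Adjacent rungs sit at z = 160 and z = 403, so the spacing is 403 − 160 = 243 mm.


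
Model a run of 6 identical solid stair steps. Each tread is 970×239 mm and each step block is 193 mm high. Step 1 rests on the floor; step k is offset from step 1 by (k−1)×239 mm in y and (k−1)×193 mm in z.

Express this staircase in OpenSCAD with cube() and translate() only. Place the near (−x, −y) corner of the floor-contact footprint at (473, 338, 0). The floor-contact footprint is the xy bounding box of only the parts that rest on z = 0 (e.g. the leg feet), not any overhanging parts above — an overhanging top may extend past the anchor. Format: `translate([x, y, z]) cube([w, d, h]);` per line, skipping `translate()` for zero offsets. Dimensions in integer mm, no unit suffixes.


translate([473, 338, 0]) cube([970, 239, 193]);
translate([473, 577, 193]) cube([970, 239, 193]);
translate([473, 816, 386]) cube([970, 239, 193]);
translate([473, 1055, 579]) cube([970, 239, 193]);
translate([473, 1294, 772]) cube([970, 239, 193]);
translate([473, 1533, 965]) cube([970, 239, 193]);


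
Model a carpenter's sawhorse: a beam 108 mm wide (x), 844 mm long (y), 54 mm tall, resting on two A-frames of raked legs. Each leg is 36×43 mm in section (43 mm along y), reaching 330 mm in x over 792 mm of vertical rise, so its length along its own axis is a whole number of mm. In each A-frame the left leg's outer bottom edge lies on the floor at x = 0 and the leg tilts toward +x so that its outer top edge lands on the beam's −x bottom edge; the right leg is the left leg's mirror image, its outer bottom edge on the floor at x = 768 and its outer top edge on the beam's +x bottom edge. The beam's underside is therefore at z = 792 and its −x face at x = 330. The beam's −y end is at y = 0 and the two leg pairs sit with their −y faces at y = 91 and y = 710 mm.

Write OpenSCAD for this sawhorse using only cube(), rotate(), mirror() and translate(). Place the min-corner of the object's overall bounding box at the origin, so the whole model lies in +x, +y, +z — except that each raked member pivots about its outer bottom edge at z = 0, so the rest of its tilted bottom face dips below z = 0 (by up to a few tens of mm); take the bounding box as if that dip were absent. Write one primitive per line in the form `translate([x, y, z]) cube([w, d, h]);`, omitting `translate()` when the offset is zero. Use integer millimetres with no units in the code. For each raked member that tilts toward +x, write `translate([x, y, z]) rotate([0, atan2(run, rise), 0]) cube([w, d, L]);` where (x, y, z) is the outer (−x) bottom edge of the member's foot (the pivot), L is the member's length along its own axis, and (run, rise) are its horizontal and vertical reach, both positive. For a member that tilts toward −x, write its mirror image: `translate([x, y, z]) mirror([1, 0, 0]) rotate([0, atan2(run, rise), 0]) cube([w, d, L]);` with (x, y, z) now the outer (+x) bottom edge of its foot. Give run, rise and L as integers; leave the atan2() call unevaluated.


translate([330, 0, 792]) cube([108, 844, 54]);
translate([0, 91, 0]) rotate([0, atan2(330, 792), 0]) cube([36, 43, 858]);
translate([768, 91, 0]) mirror([1, 0, 0]) rotate([0, atan2(330, 792), 0]) cube([36, 43, 858]);
translate([0, 710, 0]) rotate([0, atan2(330, 792), 0]) cube([36, 43, 858]);
translate([768, 710, 0]) mirror([1, 0, 0]) rotate([0, atan2(330, 792), 0]) cube([36, 43, 858]);


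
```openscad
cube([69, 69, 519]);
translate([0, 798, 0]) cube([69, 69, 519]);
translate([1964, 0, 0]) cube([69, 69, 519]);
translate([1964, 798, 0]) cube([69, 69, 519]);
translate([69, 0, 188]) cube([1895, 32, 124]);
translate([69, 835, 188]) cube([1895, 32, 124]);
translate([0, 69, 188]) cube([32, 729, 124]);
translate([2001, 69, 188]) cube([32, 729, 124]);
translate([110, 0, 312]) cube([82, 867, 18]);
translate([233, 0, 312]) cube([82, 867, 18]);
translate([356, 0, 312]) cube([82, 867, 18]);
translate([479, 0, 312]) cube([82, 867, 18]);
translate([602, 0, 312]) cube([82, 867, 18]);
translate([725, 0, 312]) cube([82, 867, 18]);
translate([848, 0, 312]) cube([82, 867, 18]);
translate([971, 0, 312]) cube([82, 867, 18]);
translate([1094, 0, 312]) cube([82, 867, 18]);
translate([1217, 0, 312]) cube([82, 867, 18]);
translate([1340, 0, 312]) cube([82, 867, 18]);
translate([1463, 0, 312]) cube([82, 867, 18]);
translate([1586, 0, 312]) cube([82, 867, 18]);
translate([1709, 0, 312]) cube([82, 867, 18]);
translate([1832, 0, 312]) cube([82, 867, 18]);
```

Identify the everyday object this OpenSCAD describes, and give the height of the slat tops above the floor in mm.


A bed frame. The slat-top height is 330 mm.

Four posts, four rails, and a row of slats — a bed frame. Slats sit on the rails at z = 188 + 124 = 312; with slat thickness 18, the top is 330 mm.


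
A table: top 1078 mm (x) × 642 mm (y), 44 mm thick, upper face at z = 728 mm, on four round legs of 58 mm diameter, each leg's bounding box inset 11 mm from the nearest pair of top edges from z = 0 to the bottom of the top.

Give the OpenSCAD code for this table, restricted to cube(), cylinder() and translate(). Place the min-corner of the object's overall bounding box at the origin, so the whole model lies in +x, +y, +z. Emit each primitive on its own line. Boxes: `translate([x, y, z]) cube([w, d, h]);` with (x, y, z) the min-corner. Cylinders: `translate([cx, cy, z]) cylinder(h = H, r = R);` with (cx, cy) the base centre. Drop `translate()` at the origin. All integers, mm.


translate([0, 0, 684]) cube([1078, 642, 44]);
translate([40, 40, 0]) cylinder(h = 684, r = 29);
translate([1038, 40, 0]) cylinder(h = 684, r = 29);
translate([40, 602, 0]) cylinder(h = 684, r = 29);
translate([1038, 602, 0]) cylinder(h = 684, r = 29);


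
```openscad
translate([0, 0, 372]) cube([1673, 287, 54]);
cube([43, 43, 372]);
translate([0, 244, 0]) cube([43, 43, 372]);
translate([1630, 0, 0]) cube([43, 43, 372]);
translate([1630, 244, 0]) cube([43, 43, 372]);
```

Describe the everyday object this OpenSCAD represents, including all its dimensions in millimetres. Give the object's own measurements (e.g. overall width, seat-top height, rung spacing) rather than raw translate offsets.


A long wooden bench with a 1673 mm (x) × 287 mm (y) seat, 54 mm thick, its top surface 426 mm above the floor. Four 43 mm square legs at the seat corners, flush with the edges, run from z = 0 to the seat underside.


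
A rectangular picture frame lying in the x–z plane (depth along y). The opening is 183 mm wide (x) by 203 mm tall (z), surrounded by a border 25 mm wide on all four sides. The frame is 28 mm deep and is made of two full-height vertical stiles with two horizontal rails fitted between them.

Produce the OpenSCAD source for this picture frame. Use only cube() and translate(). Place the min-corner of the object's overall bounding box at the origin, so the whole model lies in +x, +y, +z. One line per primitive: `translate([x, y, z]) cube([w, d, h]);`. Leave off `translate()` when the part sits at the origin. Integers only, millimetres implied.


cube([25, 28, 253]);
translate([208, 0, 0]) cube([25, 28, 253]);
translate([25, 0, 0]) cube([183, 28, 25]);
translate([25, 0, 228]) cube([183, 28, 25]);


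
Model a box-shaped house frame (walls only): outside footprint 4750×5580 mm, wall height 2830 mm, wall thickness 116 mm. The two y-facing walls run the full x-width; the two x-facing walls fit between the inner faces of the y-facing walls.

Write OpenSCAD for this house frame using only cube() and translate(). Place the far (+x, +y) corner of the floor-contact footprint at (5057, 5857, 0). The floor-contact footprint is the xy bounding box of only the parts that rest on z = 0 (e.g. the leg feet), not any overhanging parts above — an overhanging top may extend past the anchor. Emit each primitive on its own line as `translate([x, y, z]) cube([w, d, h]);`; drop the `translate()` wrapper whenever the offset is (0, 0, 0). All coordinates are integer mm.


translate([307, 277, 0]) cube([4750, 116, 2830]);
translate([307, 5741, 0]) cube([4750, 116, 2830]);
translate([307, 393, 0]) cube([116, 5348, 2830]);
translate([4941, 393, 0]) cube([116, 5348, 2830]);


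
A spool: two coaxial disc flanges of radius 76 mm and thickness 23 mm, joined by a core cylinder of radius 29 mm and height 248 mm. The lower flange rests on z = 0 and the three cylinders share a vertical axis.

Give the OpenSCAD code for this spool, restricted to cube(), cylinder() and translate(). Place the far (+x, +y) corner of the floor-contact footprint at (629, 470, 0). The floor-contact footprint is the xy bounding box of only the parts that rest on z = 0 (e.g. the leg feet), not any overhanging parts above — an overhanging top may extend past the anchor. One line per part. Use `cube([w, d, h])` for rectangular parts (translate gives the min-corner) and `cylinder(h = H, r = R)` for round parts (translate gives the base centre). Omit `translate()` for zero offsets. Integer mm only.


translate([553, 394, 0]) cylinder(h = 23, r = 76);
translate([553, 394, 23]) cylinder(h = 248, r = 29);
translate([553, 394, 271]) cylinder(h = 23, r = 76);


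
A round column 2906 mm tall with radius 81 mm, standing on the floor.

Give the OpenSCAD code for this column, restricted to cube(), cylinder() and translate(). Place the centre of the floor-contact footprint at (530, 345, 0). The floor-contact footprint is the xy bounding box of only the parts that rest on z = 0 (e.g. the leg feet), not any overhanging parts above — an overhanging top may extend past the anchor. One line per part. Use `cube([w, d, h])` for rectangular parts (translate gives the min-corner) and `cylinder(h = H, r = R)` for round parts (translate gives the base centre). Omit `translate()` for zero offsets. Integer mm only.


translate([530, 345, 0]) cylinder(h = 2906, r = 81);
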